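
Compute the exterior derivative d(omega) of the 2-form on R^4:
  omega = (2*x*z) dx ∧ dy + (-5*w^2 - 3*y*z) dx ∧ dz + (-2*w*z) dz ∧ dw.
d(omega) = (2*x + 3*z) dx ∧ dy ∧ dz + (-10*w) dx ∧ dz ∧ dw

For a 2-form omega = sum_{i<j} g_{ij} dx_i ∧ dx_j, the exterior derivative is
  d(omega) = sum_{i<j} d(g_{ij}) ∧ dx_i ∧ dx_j = sum_{i<j, k} (∂g_{ij}/∂x_k) dx_k ∧ dx_i ∧ dx_j.
Expand each term, using dx_k ∧ dx_i ∧ dx_j = sgn(permutation) dx_{(a)} ∧ dx_{(b)} ∧ dx_{(c)} with (a < b < c) sorted:
  d(2*x*z) includes (∂/∂z)(2*x*z) dz = (2*x) dz, which multiplied by dx ∧ dy gives (2*x) dx ∧ dy ∧ dz
  d(-5*w^2 - 3*y*z) includes (∂/∂y)(-5*w^2 - 3*y*z) dy = (-3*z) dy, which multiplied by dx ∧ dz gives (3*z) dx ∧ dy ∧ dz
  d(-5*w^2 - 3*y*z) includes (∂/∂w)(-5*w^2 - 3*y*z) dw = (-10*w) dw, which multiplied by dx ∧ dz gives (-10*w) dx ∧ dz ∧ dw
Collecting like 3-forms: d(omega) = (2*x + 3*z) dx ∧ dy ∧ dz + (-10*w) dx ∧ dz ∧ dw.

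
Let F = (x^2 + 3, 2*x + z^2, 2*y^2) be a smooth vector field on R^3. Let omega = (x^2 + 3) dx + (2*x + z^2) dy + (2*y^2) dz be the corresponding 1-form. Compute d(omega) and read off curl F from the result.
d(omega) = (4*y - 2*z) dy ∧ dz + (0) dz ∧ dx + (2) dx ∧ dy; curl F = (4*y - 2*z, 0, 2)

d omega = sum_{i<j} (∂f_j/∂x_i - ∂f_i/∂x_j) dx_i ∧ dx_j. Under the identification (dy ∧ dz, dz ∧ dx, dx ∧ dy) ↔ (e_x, e_y, e_z), the coefficients are exactly the components of curl F. Compute:
  ∂R/∂y - ∂Q/∂z = (4*y) - (2*z) = 4*y - 2*z
  ∂P/∂z - ∂R/∂x = (0) - (0) = 0
  ∂Q/∂x - ∂P/∂y = (2) - (0) = 2.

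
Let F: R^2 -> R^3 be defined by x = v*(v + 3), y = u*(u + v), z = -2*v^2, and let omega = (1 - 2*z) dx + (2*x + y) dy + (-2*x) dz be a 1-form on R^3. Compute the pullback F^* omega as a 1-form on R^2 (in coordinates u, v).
F^* omega = (2*u^3 + 3*u^2*v + 5*u*v^2 + 12*u*v + 2*v^3 + 6*v^2) du + (u^3 + u^2*v + 2*u*v^2 + 6*u*v + 16*v^3 + 36*v^2 + 2*v + 3) dv

Using F^*(f dg) = (f ∘ F) d(g ∘ F), substitute each coordinate x_i by F_i(u, v) in f_i, and replace dx_i by d F_i = (∂F_i/∂u) du + (∂F_i/∂v) dv.
  For the x component: f_1(F) = 4*v^2 + 1; d F_1 = (0) du + (2*v + 3) dv
  For the y component: f_2(F) = u^2 + u*v + 2*v^2 + 6*v; d F_2 = (2*u + v) du + (u) dv
  For the z component: f_3(F) = 2*v*(-v - 3); d F_3 = (0) du + (-4*v) dv
Combining and collecting du, dv coefficients:
  coeff of du: 2*u^3 + 3*u^2*v + 5*u*v^2 + 12*u*v + 2*v^3 + 6*v^2
  coeff of dv: u^3 + u^2*v + 2*u*v^2 + 6*u*v + 16*v^3 + 36*v^2 + 2*v + 3
F^* omega = (2*u^3 + 3*u^2*v + 5*u*v^2 + 12*u*v + 2*v^3 + 6*v^2) du + (u^3 + u^2*v + 2*u*v^2 + 6*u*v + 16*v^3 + 36*v^2 + 2*v + 3) dv.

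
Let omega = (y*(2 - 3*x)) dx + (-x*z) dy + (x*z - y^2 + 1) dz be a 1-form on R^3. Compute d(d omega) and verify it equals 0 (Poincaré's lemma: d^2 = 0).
d(d omega) = 0

Step 1: d omega = sum_{i<j} (∂f_j/∂x_i - ∂f_i/∂x_j) dx_i ∧ dx_j:
  coeff of dx ∧ dy: 3*x - z - 2
  coeff of dx ∧ dz: z
  coeff of dy ∧ dz: x - 2*y
Step 2: Apply d again to each 2-form coefficient. The only possible 3-form in R^3 is dx ∧ dy ∧ dz, with coefficient
  ∂(coeff of dy∧dz)/∂x - ∂(coeff of dx∧dz)/∂y + ∂(coeff of dx∧dy)/∂z
  = ∂/∂x (x - 2*y) - ∂/∂y (z) + ∂/∂z (3*x - z - 2).
Each of these terms simplifies to sums of mixed partials that cancel in pairs. The result is 0 (by equality of mixed partials for smooth functions — Schwarz / Clairaut).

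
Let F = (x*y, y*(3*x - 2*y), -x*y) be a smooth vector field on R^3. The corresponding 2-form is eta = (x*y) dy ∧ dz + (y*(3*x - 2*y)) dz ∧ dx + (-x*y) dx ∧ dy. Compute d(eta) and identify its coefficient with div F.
d(eta) = (3*x - 3*y) dx ∧ dy ∧ dz; div F = 3*x - 3*y

For a 2-form in R^3 of the form above, applying d gives a 3-form with coefficient ∂P/∂x + ∂Q/∂y + ∂R/∂z:
  ∂P/∂x = y
  ∂Q/∂y = 3*x - 4*y
  ∂R/∂z = 0
Sum = 3*x - 3*y, which is exactly div F.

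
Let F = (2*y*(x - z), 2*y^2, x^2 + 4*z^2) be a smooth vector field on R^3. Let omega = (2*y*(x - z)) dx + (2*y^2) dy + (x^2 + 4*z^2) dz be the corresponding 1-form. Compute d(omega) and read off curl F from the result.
d(omega) = (0) dy ∧ dz + (-2*x - 2*y) dz ∧ dx + (-2*x + 2*z) dx ∧ dy; curl F = (0, -2*x - 2*y, -2*x + 2*z)

d omega = sum_{i<j} (∂f_j/∂x_i - ∂f_i/∂x_j) dx_i ∧ dx_j. Under the identification (dy ∧ dz, dz ∧ dx, dx ∧ dy) ↔ (e_x, e_y, e_z), the coefficients are exactly the components of curl F. Compute:
  ∂R/∂y - ∂Q/∂z = (0) - (0) = 0
  ∂P/∂z - ∂R/∂x = (-2*y) - (2*x) = -2*x - 2*y
  ∂Q/∂x - ∂P/∂y = (0) - (2*x - 2*z) = -2*x + 2*z.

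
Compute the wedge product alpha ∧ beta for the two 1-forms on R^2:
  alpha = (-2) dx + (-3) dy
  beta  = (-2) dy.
alpha ∧ beta = (4) dx ∧ dy

Distribute the wedge, using dx_i ∧ dx_j = -dx_j ∧ dx_i and dx_i ∧ dx_i = 0. For each pair (i, j) with i < j, the coefficient of dx_i ∧ dx_j in alpha ∧ beta is (alpha_i * beta_j - alpha_j * beta_i). Collecting: alpha ∧ beta = (4) dx ∧ dy.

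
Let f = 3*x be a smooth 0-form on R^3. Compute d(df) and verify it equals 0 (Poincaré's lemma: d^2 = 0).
d(df) = 0

Step 1: df = sum_i (∂f/∂x_i) dx_i = (3) dx + (0) dy + (0) dz.
Step 2: Apply d again. Using the 1-form formula, the coefficient of dx ∧ dy in d(df) is ∂^2 f/∂x ∂y - ∂^2 f/∂y ∂x = (0) - (0) = 0 (equality of mixed partials for smooth f).
Similarly for dx ∧ dz and dy ∧ dz — all coefficients vanish. So d(df) = 0.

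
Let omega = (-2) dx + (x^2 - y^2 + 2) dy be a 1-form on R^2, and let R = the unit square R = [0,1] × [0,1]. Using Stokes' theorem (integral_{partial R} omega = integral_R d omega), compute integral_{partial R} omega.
integral_(partial R) omega = 1

Stokes: integral_partial_R omega = integral_R d omega with d omega = (∂Q/∂x - ∂P/∂y) dx ∧ dy.
  ∂Q/∂x = 2*x
  ∂P/∂y = 0
  integrand = ∂Q/∂x - ∂P/∂y = 2*x.
Integrating over R: integral_0^1 integral_0^1 (2*x) dx dy = 1.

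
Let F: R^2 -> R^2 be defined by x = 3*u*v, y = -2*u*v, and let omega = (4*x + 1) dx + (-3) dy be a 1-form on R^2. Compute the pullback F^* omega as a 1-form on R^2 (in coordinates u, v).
F^* omega = (9*v*(4*u*v + 1)) du + (9*u*(4*u*v + 1)) dv

Using F^*(f dg) = (f ∘ F) d(g ∘ F), substitute each coordinate x_i by F_i(u, v) in f_i, and replace dx_i by d F_i = (∂F_i/∂u) du + (∂F_i/∂v) dv.
  For the x component: f_1(F) = 12*u*v + 1; d F_1 = (3*v) du + (3*u) dv
  For the y component: f_2(F) = -3; d F_2 = (-2*v) du + (-2*u) dv
Combining and collecting du, dv coefficients:
  coeff of du: 9*v*(4*u*v + 1)
  coeff of dv: 9*u*(4*u*v + 1)
F^* omega = (9*v*(4*u*v + 1)) du + (9*u*(4*u*v + 1)) dv.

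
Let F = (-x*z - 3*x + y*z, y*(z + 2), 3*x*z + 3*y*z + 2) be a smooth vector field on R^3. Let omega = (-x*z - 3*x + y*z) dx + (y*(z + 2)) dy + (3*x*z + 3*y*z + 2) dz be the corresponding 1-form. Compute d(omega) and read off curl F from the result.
d(omega) = (-y + 3*z) dy ∧ dz + (-x + y - 3*z) dz ∧ dx + (-z) dx ∧ dy; curl F = (-y + 3*z, -x + y - 3*z, -z)

d omega = sum_{i<j} (∂f_j/∂x_i - ∂f_i/∂x_j) dx_i ∧ dx_j. Under the identification (dy ∧ dz, dz ∧ dx, dx ∧ dy) ↔ (e_x, e_y, e_z), the coefficients are exactly the components of curl F. Compute:
  ∂R/∂y - ∂Q/∂z = (3*z) - (y) = -y + 3*z
  ∂P/∂z - ∂R/∂x = (-x + y) - (3*z) = -x + y - 3*z
  ∂Q/∂x - ∂P/∂y = (0) - (z) = -z.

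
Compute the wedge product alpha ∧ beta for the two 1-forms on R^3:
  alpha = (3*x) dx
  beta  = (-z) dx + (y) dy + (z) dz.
alpha ∧ beta = (3*x*y) dx ∧ dy + (3*x*z) dx ∧ dz

Distribute the wedge, using dx_i ∧ dx_j = -dx_j ∧ dx_i and dx_i ∧ dx_i = 0. For each pair (i, j) with i < j, the coefficient of dx_i ∧ dx_j in alpha ∧ beta is (alpha_i * beta_j - alpha_j * beta_i). Collecting: alpha ∧ beta = (3*x*y) dx ∧ dy + (3*x*z) dx ∧ dz.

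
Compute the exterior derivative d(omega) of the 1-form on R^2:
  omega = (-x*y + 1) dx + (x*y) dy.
d(omega) = (x + y) dx ∧ dy

For a 1-form omega = sum_i f_i dx_i, the exterior derivative is
  d(omega) = sum_{i < j} (∂f_j/∂x_i - ∂f_i/∂x_j) dx_i ∧ dx_j.
  coefficient of dx ∧ dy: ∂f_2/∂x - ∂f_1/∂y = ∂(x*y)/∂x - ∂(-x*y + 1)/∂y = x + y
Assembling: d(omega) = (x + y) dx ∧ dy.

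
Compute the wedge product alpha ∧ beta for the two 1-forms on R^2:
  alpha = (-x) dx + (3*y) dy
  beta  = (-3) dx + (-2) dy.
alpha ∧ beta = (2*x + 9*y) dx ∧ dy

Distribute the wedge, using dx_i ∧ dx_j = -dx_j ∧ dx_i and dx_i ∧ dx_i = 0. For each pair (i, j) with i < j, the coefficient of dx_i ∧ dx_j in alpha ∧ beta is (alpha_i * beta_j - alpha_j * beta_i). Collecting: alpha ∧ beta = (2*x + 9*y) dx ∧ dy.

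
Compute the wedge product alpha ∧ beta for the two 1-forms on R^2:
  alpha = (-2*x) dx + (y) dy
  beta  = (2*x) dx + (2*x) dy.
alpha ∧ beta = (-2*x*(2*x + y)) dx ∧ dy

Distribute the wedge, using dx_i ∧ dx_j = -dx_j ∧ dx_i and dx_i ∧ dx_i = 0. For each pair (i, j) with i < j, the coefficient of dx_i ∧ dx_j in alpha ∧ beta is (alpha_i * beta_j - alpha_j * beta_i). Collecting: alpha ∧ beta = (-2*x*(2*x + y)) dx ∧ dy.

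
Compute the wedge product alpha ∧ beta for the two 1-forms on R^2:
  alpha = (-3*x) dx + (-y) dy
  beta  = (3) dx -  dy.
alpha ∧ beta = (3*x + 3*y) dx ∧ dy

Distribute the wedge, using dx_i ∧ dx_j = -dx_j ∧ dx_i and dx_i ∧ dx_i = 0. For each pair (i, j) with i < j, the coefficient of dx_i ∧ dx_j in alpha ∧ beta is (alpha_i * beta_j - alpha_j * beta_i). Collecting: alpha ∧ beta = (3*x + 3*y) dx ∧ dy.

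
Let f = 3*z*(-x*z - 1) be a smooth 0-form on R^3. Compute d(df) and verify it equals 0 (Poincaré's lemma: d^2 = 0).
d(df) = 0

Step 1: df = sum_i (∂f/∂x_i) dx_i = (-3*z^2) dx + (0) dy + (-6*x*z - 3) dz.
Step 2: Apply d again. Using the 1-form formula, the coefficient of dx ∧ dy in d(df) is ∂^2 f/∂x ∂y - ∂^2 f/∂y ∂x = (0) - (0) = 0 (equality of mixed partials for smooth f).
Similarly for dx ∧ dz and dy ∧ dz — all coefficients vanish. So d(df) = 0.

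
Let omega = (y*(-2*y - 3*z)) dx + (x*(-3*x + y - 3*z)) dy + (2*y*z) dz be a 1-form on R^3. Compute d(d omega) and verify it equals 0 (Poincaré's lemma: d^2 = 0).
d(d omega) = 0

Step 1: d omega = sum_{i<j} (∂f_j/∂x_i - ∂f_i/∂x_j) dx_i ∧ dx_j:
  coeff of dx ∧ dy: -6*x + 5*y
  coeff of dx ∧ dz: 3*y
  coeff of dy ∧ dz: 3*x + 2*z
Step 2: Apply d again to each 2-form coefficient. The only possible 3-form in R^3 is dx ∧ dy ∧ dz, with coefficient
  ∂(coeff of dy∧dz)/∂x - ∂(coeff of dx∧dz)/∂y + ∂(coeff of dx∧dy)/∂z
  = ∂/∂x (3*x + 2*z) - ∂/∂y (3*y) + ∂/∂z (-6*x + 5*y).
Each of these terms simplifies to sums of mixed partials that cancel in pairs. The result is 0 (by equality of mixed partials for smooth functions — Schwarz / Clairaut).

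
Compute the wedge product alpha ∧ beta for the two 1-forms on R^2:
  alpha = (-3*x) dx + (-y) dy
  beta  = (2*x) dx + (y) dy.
alpha ∧ beta = (-x*y) dx ∧ dy

Distribute the wedge, using dx_i ∧ dx_j = -dx_j ∧ dx_i and dx_i ∧ dx_i = 0. For each pair (i, j) with i < j, the coefficient of dx_i ∧ dx_j in alpha ∧ beta is (alpha_i * beta_j - alpha_j * beta_i). Collecting: alpha ∧ beta = (-x*y) dx ∧ dy.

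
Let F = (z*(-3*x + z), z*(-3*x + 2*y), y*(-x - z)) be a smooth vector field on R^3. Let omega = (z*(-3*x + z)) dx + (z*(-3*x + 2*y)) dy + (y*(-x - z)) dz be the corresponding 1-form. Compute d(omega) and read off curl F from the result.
d(omega) = (2*x - 2*y - z) dy ∧ dz + (-3*x + y + 2*z) dz ∧ dx + (-3*z) dx ∧ dy; curl F = (2*x - 2*y - z, -3*x + y + 2*z, -3*z)

d omega = sum_{i<j} (∂f_j/∂x_i - ∂f_i/∂x_j) dx_i ∧ dx_j. Under the identification (dy ∧ dz, dz ∧ dx, dx ∧ dy) ↔ (e_x, e_y, e_z), the coefficients are exactly the components of curl F. Compute:
  ∂R/∂y - ∂Q/∂z = (-x - z) - (-3*x + 2*y) = 2*x - 2*y - z
  ∂P/∂z - ∂R/∂x = (-3*x + 2*z) - (-y) = -3*x + y + 2*z
  ∂Q/∂x - ∂P/∂y = (-3*z) - (0) = -3*z.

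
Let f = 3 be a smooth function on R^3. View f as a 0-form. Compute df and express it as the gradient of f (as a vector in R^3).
df = (0) dx + (0) dy + (0) dz; grad f = (0, 0, 0)

For a 0-form f, d f = (∂f/∂x) dx + (∂f/∂y) dy + (∂f/∂z) dz. The components of the vector representation are exactly the entries of grad f in Cartesian coordinates:
  ∂f/∂x = 0
  ∂f/∂y = 0
  ∂f/∂z = 0.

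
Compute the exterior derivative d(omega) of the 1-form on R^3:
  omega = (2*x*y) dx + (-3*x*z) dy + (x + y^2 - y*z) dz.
d(omega) = (-2*x - 3*z) dx ∧ dy + (1) dx ∧ dz + (3*x + 2*y - z) dy ∧ dz

For a 1-form omega = sum_i f_i dx_i, the exterior derivative is
  d(omega) = sum_{i < j} (∂f_j/∂x_i - ∂f_i/∂x_j) dx_i ∧ dx_j.
  coefficient of dx ∧ dy: ∂f_2/∂x - ∂f_1/∂y = ∂(-3*x*z)/∂x - ∂(2*x*y)/∂y = -2*x - 3*z
  coefficient of dx ∧ dz: ∂f_3/∂x - ∂f_1/∂z = ∂(x + y^2 - y*z)/∂x - ∂(2*x*y)/∂z = 1
  coefficient of dy ∧ dz: ∂f_3/∂y - ∂f_2/∂z = ∂(x + y^2 - y*z)/∂y - ∂(-3*x*z)/∂z = 3*x + 2*y - z
Assembling: d(omega) = (-2*x - 3*z) dx ∧ dy + (1) dx ∧ dz + (3*x + 2*y - z) dy ∧ dz.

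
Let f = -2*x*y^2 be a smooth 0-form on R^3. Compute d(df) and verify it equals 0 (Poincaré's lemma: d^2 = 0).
d(df) = 0

Step 1: df = sum_i (∂f/∂x_i) dx_i = (-2*y^2) dx + (-4*x*y) dy + (0) dz.
Step 2: Apply d again. Using the 1-form formula, the coefficient of dx ∧ dy in d(df) is ∂^2 f/∂x ∂y - ∂^2 f/∂y ∂x = (-4*y) - (-4*y) = 0 (equality of mixed partials for smooth f).
Similarly for dx ∧ dz and dy ∧ dz — all coefficients vanish. So d(df) = 0.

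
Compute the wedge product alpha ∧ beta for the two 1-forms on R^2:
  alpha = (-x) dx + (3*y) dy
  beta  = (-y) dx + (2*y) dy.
alpha ∧ beta = (y*(-2*x + 3*y)) dx ∧ dy

Distribute the wedge, using dx_i ∧ dx_j = -dx_j ∧ dx_i and dx_i ∧ dx_i = 0. For each pair (i, j) with i < j, the coefficient of dx_i ∧ dx_j in alpha ∧ beta is (alpha_i * beta_j - alpha_j * beta_i). Collecting: alpha ∧ beta = (y*(-2*x + 3*y)) dx ∧ dy.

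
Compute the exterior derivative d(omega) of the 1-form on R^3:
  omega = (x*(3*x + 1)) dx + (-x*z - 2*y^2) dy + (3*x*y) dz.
d(omega) = (-z) dx ∧ dy + (3*y) dx ∧ dz + (4*x) dy ∧ dz

For a 1-form omega = sum_i f_i dx_i, the exterior derivative is
  d(omega) = sum_{i < j} (∂f_j/∂x_i - ∂f_i/∂x_j) dx_i ∧ dx_j.
  coefficient of dx ∧ dy: ∂f_2/∂x - ∂f_1/∂y = ∂(-x*z - 2*y^2)/∂x - ∂(x*(3*x + 1))/∂y = -z
  coefficient of dx ∧ dz: ∂f_3/∂x - ∂f_1/∂z = ∂(3*x*y)/∂x - ∂(x*(3*x + 1))/∂z = 3*y
  coefficient of dy ∧ dz: ∂f_3/∂y - ∂f_2/∂z = ∂(3*x*y)/∂y - ∂(-x*z - 2*y^2)/∂z = 4*x
Assembling: d(omega) = (-z) dx ∧ dy + (3*y) dx ∧ dz + (4*x) dy ∧ dz.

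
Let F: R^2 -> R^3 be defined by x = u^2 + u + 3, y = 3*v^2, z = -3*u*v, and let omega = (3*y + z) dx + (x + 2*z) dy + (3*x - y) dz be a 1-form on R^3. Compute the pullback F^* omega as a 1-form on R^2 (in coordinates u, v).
F^* omega = (3*v*(-5*u^2 + 6*u*v - 4*u + 3*v^2 + 3*v - 9)) du + (-9*u^3 + 6*u^2*v - 9*u^2 - 27*u*v^2 + 6*u*v - 27*u + 18*v) dv

Using F^*(f dg) = (f ∘ F) d(g ∘ F), substitute each coordinate x_i by F_i(u, v) in f_i, and replace dx_i by d F_i = (∂F_i/∂u) du + (∂F_i/∂v) dv.
  For the x component: f_1(F) = 3*v*(-u + 3*v); d F_1 = (2*u + 1) du + (0) dv
  For the y component: f_2(F) = u^2 - 6*u*v + u + 3; d F_2 = (0) du + (6*v) dv
  For the z component: f_3(F) = 3*u^2 + 3*u - 3*v^2 + 9; d F_3 = (-3*v) du + (-3*u) dv
Combining and collecting du, dv coefficients:
  coeff of du: 3*v*(-5*u^2 + 6*u*v - 4*u + 3*v^2 + 3*v - 9)
  coeff of dv: -9*u^3 + 6*u^2*v - 9*u^2 - 27*u*v^2 + 6*u*v - 27*u + 18*v
F^* omega = (3*v*(-5*u^2 + 6*u*v - 4*u + 3*v^2 + 3*v - 9)) du + (-9*u^3 + 6*u^2*v - 9*u^2 - 27*u*v^2 + 6*u*v - 27*u + 18*v) dv.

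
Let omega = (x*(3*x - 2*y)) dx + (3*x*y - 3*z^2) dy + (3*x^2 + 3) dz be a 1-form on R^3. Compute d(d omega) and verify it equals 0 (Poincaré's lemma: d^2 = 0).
d(d omega) = 0

Step 1: d omega = sum_{i<j} (∂f_j/∂x_i - ∂f_i/∂x_j) dx_i ∧ dx_j:
  coeff of dx ∧ dy: 2*x + 3*y
  coeff of dx ∧ dz: 6*x
  coeff of dy ∧ dz: 6*z
Step 2: Apply d again to each 2-form coefficient. The only possible 3-form in R^3 is dx ∧ dy ∧ dz, with coefficient
  ∂(coeff of dy∧dz)/∂x - ∂(coeff of dx∧dz)/∂y + ∂(coeff of dx∧dy)/∂z
  = ∂/∂x (6*z) - ∂/∂y (6*x) + ∂/∂z (2*x + 3*y).
Each of these terms simplifies to sums of mixed partials that cancel in pairs. The result is 0 (by equality of mixed partials for smooth functions — Schwarz / Clairaut).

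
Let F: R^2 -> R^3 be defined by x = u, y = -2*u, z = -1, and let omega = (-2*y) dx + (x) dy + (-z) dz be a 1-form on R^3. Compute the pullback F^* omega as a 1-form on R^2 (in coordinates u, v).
F^* omega = (2*u) du

Using F^*(f dg) = (f ∘ F) d(g ∘ F), substitute each coordinate x_i by F_i(u, v) in f_i, and replace dx_i by d F_i = (∂F_i/∂u) du + (∂F_i/∂v) dv.
  For the x component: f_1(F) = 4*u; d F_1 = (1) du + (0) dv
  For the y component: f_2(F) = u; d F_2 = (-2) du + (0) dv
  For the z component: f_3(F) = 1; d F_3 = (0) du + (0) dv
Combining and collecting du, dv coefficients:
  coeff of du: 2*u
  coeff of dv: 0
F^* omega = (2*u) du.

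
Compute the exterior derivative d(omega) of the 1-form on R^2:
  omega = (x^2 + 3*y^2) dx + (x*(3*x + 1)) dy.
d(omega) = (6*x - 6*y + 1) dx ∧ dy

For a 1-form omega = sum_i f_i dx_i, the exterior derivative is
  d(omega) = sum_{i < j} (∂f_j/∂x_i - ∂f_i/∂x_j) dx_i ∧ dx_j.
  coefficient of dx ∧ dy: ∂f_2/∂x - ∂f_1/∂y = ∂(x*(3*x + 1))/∂x - ∂(x^2 + 3*y^2)/∂y = 6*x - 6*y + 1
Assembling: d(omega) = (6*x - 6*y + 1) dx ∧ dy.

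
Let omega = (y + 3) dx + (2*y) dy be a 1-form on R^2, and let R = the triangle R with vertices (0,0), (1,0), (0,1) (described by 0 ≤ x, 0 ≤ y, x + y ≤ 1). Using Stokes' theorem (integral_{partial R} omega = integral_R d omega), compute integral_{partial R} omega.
integral_(partial R) omega = -1/2

Stokes: integral_partial_R omega = integral_R d omega with d omega = (∂Q/∂x - ∂P/∂y) dx ∧ dy.
  ∂Q/∂x = 0
  ∂P/∂y = 1
  integrand = ∂Q/∂x - ∂P/∂y = -1.
Integrating over R: integral_0^1 integral_0^{1-x} (-1) dy dx = -1/2.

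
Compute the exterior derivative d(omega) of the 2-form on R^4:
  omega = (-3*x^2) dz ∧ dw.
d(omega) = (-6*x) dx ∧ dz ∧ dw

For a 2-form omega = sum_{i<j} g_{ij} dx_i ∧ dx_j, the exterior derivative is
  d(omega) = sum_{i<j} d(g_{ij}) ∧ dx_i ∧ dx_j = sum_{i<j, k} (∂g_{ij}/∂x_k) dx_k ∧ dx_i ∧ dx_j.
Expand each term, using dx_k ∧ dx_i ∧ dx_j = sgn(permutation) dx_{(a)} ∧ dx_{(b)} ∧ dx_{(c)} with (a < b < c) sorted:
  d(-3*x^2) includes (∂/∂x)(-3*x^2) dx = (-6*x) dx, which multiplied by dz ∧ dw gives (-6*x) dx ∧ dz ∧ dw
Collecting like 3-forms: d(omega) = (-6*x) dx ∧ dz ∧ dw.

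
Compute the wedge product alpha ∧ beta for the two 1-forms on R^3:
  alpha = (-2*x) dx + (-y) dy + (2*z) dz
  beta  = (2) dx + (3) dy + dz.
alpha ∧ beta = (-6*x + 2*y) dx ∧ dy + (-2*x - 4*z) dx ∧ dz + (-y - 6*z) dy ∧ dz

Distribute the wedge, using dx_i ∧ dx_j = -dx_j ∧ dx_i and dx_i ∧ dx_i = 0. For each pair (i, j) with i < j, the coefficient of dx_i ∧ dx_j in alpha ∧ beta is (alpha_i * beta_j - alpha_j * beta_i). Collecting: alpha ∧ beta = (-6*x + 2*y) dx ∧ dy + (-2*x - 4*z) dx ∧ dz + (-y - 6*z) dy ∧ dz.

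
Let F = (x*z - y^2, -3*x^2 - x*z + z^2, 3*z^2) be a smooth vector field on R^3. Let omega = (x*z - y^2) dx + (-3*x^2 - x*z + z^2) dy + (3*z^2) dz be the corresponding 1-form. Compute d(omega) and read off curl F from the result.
d(omega) = (x - 2*z) dy ∧ dz + (x) dz ∧ dx + (-6*x + 2*y - z) dx ∧ dy; curl F = (x - 2*z, x, -6*x + 2*y - z)

d omega = sum_{i<j} (∂f_j/∂x_i - ∂f_i/∂x_j) dx_i ∧ dx_j. Under the identification (dy ∧ dz, dz ∧ dx, dx ∧ dy) ↔ (e_x, e_y, e_z), the coefficients are exactly the components of curl F. Compute:
  ∂R/∂y - ∂Q/∂z = (0) - (-x + 2*z) = x - 2*z
  ∂P/∂z - ∂R/∂x = (x) - (0) = x
  ∂Q/∂x - ∂P/∂y = (-6*x - z) - (-2*y) = -6*x + 2*y - z.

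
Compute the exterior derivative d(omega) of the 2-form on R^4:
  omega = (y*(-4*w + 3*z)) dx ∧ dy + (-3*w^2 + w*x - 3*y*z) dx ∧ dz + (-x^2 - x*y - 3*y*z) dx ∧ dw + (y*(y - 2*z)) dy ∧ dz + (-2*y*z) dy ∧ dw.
d(omega) = (3*y + 3*z) dx ∧ dy ∧ dz + (x - 4*y + 3*z) dx ∧ dy ∧ dw + (-6*w + x + 3*y) dx ∧ dz ∧ dw + (2*y) dy ∧ dz ∧ dw

For a 2-form omega = sum_{i<j} g_{ij} dx_i ∧ dx_j, the exterior derivative is
  d(omega) = sum_{i<j} d(g_{ij}) ∧ dx_i ∧ dx_j = sum_{i<j, k} (∂g_{ij}/∂x_k) dx_k ∧ dx_i ∧ dx_j.
Expand each term, using dx_k ∧ dx_i ∧ dx_j = sgn(permutation) dx_{(a)} ∧ dx_{(b)} ∧ dx_{(c)} with (a < b < c) sorted:
  d(y*(-4*w + 3*z)) includes (∂/∂z)(y*(-4*w + 3*z)) dz = (3*y) dz, which multiplied by dx ∧ dy gives (3*y) dx ∧ dy ∧ dz
  d(y*(-4*w + 3*z)) includes (∂/∂w)(y*(-4*w + 3*z)) dw = (-4*y) dw, which multiplied by dx ∧ dy gives (-4*y) dx ∧ dy ∧ dw
  d(-3*w^2 + w*x - 3*y*z) includes (∂/∂y)(-3*w^2 + w*x - 3*y*z) dy = (-3*z) dy, which multiplied by dx ∧ dz gives (3*z) dx ∧ dy ∧ dz
  d(-3*w^2 + w*x - 3*y*z) includes (∂/∂w)(-3*w^2 + w*x - 3*y*z) dw = (-6*w + x) dw, which multiplied by dx ∧ dz gives (-6*w + x) dx ∧ dz ∧ dw
  d(-x^2 - x*y - 3*y*z) includes (∂/∂y)(-x^2 - x*y - 3*y*z) dy = (-x - 3*z) dy, which multiplied by dx ∧ dw gives (x + 3*z) dx ∧ dy ∧ dw
  d(-x^2 - x*y - 3*y*z) includes (∂/∂z)(-x^2 - x*y - 3*y*z) dz = (-3*y) dz, which multiplied by dx ∧ dw gives (3*y) dx ∧ dz ∧ dw
  d(-2*y*z) includes (∂/∂z)(-2*y*z) dz = (-2*y) dz, which multiplied by dy ∧ dw gives (2*y) dy ∧ dz ∧ dw
Collecting like 3-forms: d(omega) = (3*y + 3*z) dx ∧ dy ∧ dz + (x - 4*y + 3*z) dx ∧ dy ∧ dw + (-6*w + x + 3*y) dx ∧ dz ∧ dw + (2*y) dy ∧ dz ∧ dw.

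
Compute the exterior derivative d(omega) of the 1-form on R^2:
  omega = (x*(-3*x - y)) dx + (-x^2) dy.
d(omega) = (-x) dx ∧ dy

For a 1-form omega = sum_i f_i dx_i, the exterior derivative is
  d(omega) = sum_{i < j} (∂f_j/∂x_i - ∂f_i/∂x_j) dx_i ∧ dx_j.
  coefficient of dx ∧ dy: ∂f_2/∂x - ∂f_1/∂y = ∂(-x^2)/∂x - ∂(x*(-3*x - y))/∂y = -x
Assembling: d(omega) = (-x) dx ∧ dy.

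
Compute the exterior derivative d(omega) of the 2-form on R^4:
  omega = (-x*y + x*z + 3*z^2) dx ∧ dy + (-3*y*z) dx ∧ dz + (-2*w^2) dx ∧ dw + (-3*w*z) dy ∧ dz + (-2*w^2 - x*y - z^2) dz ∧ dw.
d(omega) = (x + 9*z) dx ∧ dy ∧ dz + (-x - 3*z) dy ∧ dz ∧ dw + (-y) dx ∧ dz ∧ dw

For a 2-form omega = sum_{i<j} g_{ij} dx_i ∧ dx_j, the exterior derivative is
  d(omega) = sum_{i<j} d(g_{ij}) ∧ dx_i ∧ dx_j = sum_{i<j, k} (∂g_{ij}/∂x_k) dx_k ∧ dx_i ∧ dx_j.
Expand each term, using dx_k ∧ dx_i ∧ dx_j = sgn(permutation) dx_{(a)} ∧ dx_{(b)} ∧ dx_{(c)} with (a < b < c) sorted:
  d(-x*y + x*z + 3*z^2) includes (∂/∂z)(-x*y + x*z + 3*z^2) dz = (x + 6*z) dz, which multiplied by dx ∧ dy gives (x + 6*z) dx ∧ dy ∧ dz
  d(-3*y*z) includes (∂/∂y)(-3*y*z) dy = (-3*z) dy, which multiplied by dx ∧ dz gives (3*z) dx ∧ dy ∧ dz
  d(-3*w*z) includes (∂/∂w)(-3*w*z) dw = (-3*z) dw, which multiplied by dy ∧ dz gives (-3*z) dy ∧ dz ∧ dw
  d(-2*w^2 - x*y - z^2) includes (∂/∂x)(-2*w^2 - x*y - z^2) dx = (-y) dx, which multiplied by dz ∧ dw gives (-y) dx ∧ dz ∧ dw
  d(-2*w^2 - x*y - z^2) includes (∂/∂y)(-2*w^2 - x*y - z^2) dy = (-x) dy, which multiplied by dz ∧ dw gives (-x) dy ∧ dz ∧ dw
Collecting like 3-forms: d(omega) = (x + 9*z) dx ∧ dy ∧ dz + (-x - 3*z) dy ∧ dz ∧ dw + (-y) dx ∧ dz ∧ dw.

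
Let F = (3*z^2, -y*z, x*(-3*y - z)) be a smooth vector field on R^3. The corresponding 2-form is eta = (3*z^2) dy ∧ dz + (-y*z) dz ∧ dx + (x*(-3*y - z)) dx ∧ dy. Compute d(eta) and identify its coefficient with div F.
d(eta) = (-x - z) dx ∧ dy ∧ dz; div F = -x - z

For a 2-form in R^3 of the form above, applying d gives a 3-form with coefficient ∂P/∂x + ∂Q/∂y + ∂R/∂z:
  ∂P/∂x = 0
  ∂Q/∂y = -z
  ∂R/∂z = -x
Sum = -x - z, which is exactly div F.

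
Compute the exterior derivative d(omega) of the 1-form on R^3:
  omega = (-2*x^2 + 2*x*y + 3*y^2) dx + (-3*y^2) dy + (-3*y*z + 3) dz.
d(omega) = (-2*x - 6*y) dx ∧ dy + (-3*z) dy ∧ dz

For a 1-form omega = sum_i f_i dx_i, the exterior derivative is
  d(omega) = sum_{i < j} (∂f_j/∂x_i - ∂f_i/∂x_j) dx_i ∧ dx_j.
  coefficient of dx ∧ dy: ∂f_2/∂x - ∂f_1/∂y = ∂(-3*y^2)/∂x - ∂(-2*x^2 + 2*x*y + 3*y^2)/∂y = -2*x - 6*y
  coefficient of dy ∧ dz: ∂f_3/∂y - ∂f_2/∂z = ∂(-3*y*z + 3)/∂y - ∂(-3*y^2)/∂z = -3*z
Assembling: d(omega) = (-2*x - 6*y) dx ∧ dy + (-3*z) dy ∧ dz.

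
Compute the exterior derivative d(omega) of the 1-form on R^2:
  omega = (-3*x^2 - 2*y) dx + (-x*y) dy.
d(omega) = (2 - y) dx ∧ dy

For a 1-form omega = sum_i f_i dx_i, the exterior derivative is
  d(omega) = sum_{i < j} (∂f_j/∂x_i - ∂f_i/∂x_j) dx_i ∧ dx_j.
  coefficient of dx ∧ dy: ∂f_2/∂x - ∂f_1/∂y = ∂(-x*y)/∂x - ∂(-3*x^2 - 2*y)/∂y = 2 - y
Assembling: d(omega) = (2 - y) dx ∧ dy.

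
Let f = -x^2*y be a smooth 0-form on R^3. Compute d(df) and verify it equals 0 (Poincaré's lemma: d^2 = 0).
d(df) = 0

Step 1: df = sum_i (∂f/∂x_i) dx_i = (-2*x*y) dx + (-x^2) dy + (0) dz.
Step 2: Apply d again. Using the 1-form formula, the coefficient of dx ∧ dy in d(df) is ∂^2 f/∂x ∂y - ∂^2 f/∂y ∂x = (-2*x) - (-2*x) = 0 (equality of mixed partials for smooth f).
Similarly for dx ∧ dz and dy ∧ dz — all coefficients vanish. So d(df) = 0.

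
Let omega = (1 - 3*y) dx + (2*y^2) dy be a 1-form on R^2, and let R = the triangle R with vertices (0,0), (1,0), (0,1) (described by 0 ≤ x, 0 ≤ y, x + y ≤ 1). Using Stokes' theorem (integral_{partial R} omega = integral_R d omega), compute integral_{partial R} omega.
integral_(partial R) omega = 3/2

Stokes: integral_partial_R omega = integral_R d omega with d omega = (∂Q/∂x - ∂P/∂y) dx ∧ dy.
  ∂Q/∂x = 0
  ∂P/∂y = -3
  integrand = ∂Q/∂x - ∂P/∂y = 3.
Integrating over R: integral_0^1 integral_0^{1-x} (3) dy dx = 3/2.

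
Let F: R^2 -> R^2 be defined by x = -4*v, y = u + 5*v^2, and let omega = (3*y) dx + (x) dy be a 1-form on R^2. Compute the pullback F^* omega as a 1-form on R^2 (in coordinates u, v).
F^* omega = (-4*v) du + (-12*u - 100*v^2) dv

Using F^*(f dg) = (f ∘ F) d(g ∘ F), substitute each coordinate x_i by F_i(u, v) in f_i, and replace dx_i by d F_i = (∂F_i/∂u) du + (∂F_i/∂v) dv.
  For the x component: f_1(F) = 3*u + 15*v^2; d F_1 = (0) du + (-4) dv
  For the y component: f_2(F) = -4*v; d F_2 = (1) du + (10*v) dv
Combining and collecting du, dv coefficients:
  coeff of du: -4*v
  coeff of dv: -12*u - 100*v^2
F^* omega = (-4*v) du + (-12*u - 100*v^2) dv.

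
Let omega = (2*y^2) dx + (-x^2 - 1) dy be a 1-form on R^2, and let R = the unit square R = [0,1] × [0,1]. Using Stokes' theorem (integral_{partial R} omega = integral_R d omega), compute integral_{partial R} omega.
integral_(partial R) omega = -3

Stokes: integral_partial_R omega = integral_R d omega with d omega = (∂Q/∂x - ∂P/∂y) dx ∧ dy.
  ∂Q/∂x = -2*x
  ∂P/∂y = 4*y
  integrand = ∂Q/∂x - ∂P/∂y = -2*x - 4*y.
Integrating over R: integral_0^1 integral_0^1 (-2*x - 4*y) dx dy = -3.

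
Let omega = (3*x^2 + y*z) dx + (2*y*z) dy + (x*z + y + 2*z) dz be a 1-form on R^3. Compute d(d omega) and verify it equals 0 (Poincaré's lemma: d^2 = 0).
d(d omega) = 0

Step 1: d omega = sum_{i<j} (∂f_j/∂x_i - ∂f_i/∂x_j) dx_i ∧ dx_j:
  coeff of dx ∧ dy: -z
  coeff of dx ∧ dz: -y + z
  coeff of dy ∧ dz: 1 - 2*y
Step 2: Apply d again to each 2-form coefficient. The only possible 3-form in R^3 is dx ∧ dy ∧ dz, with coefficient
  ∂(coeff of dy∧dz)/∂x - ∂(coeff of dx∧dz)/∂y + ∂(coeff of dx∧dy)/∂z
  = ∂/∂x (1 - 2*y) - ∂/∂y (-y + z) + ∂/∂z (-z).
Each of these terms simplifies to sums of mixed partials that cancel in pairs. The result is 0 (by equality of mixed partials for smooth functions — Schwarz / Clairaut).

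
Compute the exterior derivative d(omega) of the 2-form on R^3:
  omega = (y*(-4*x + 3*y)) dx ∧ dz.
d(omega) = (4*x - 6*y) dx ∧ dy ∧ dz

For a 2-form omega = sum_{i<j} g_{ij} dx_i ∧ dx_j, the exterior derivative is
  d(omega) = sum_{i<j} d(g_{ij}) ∧ dx_i ∧ dx_j = sum_{i<j, k} (∂g_{ij}/∂x_k) dx_k ∧ dx_i ∧ dx_j.
Expand each term, using dx_k ∧ dx_i ∧ dx_j = sgn(permutation) dx_{(a)} ∧ dx_{(b)} ∧ dx_{(c)} with (a < b < c) sorted:
  d(y*(-4*x + 3*y)) includes (∂/∂y)(y*(-4*x + 3*y)) dy = (-4*x + 6*y) dy, which multiplied by dx ∧ dz gives (4*x - 6*y) dx ∧ dy ∧ dz
Collecting like 3-forms: d(omega) = (4*x - 6*y) dx ∧ dy ∧ dz.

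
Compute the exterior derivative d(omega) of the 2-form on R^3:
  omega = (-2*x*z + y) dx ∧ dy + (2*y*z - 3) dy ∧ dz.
d(omega) = (-2*x) dx ∧ dy ∧ dz

For a 2-form omega = sum_{i<j} g_{ij} dx_i ∧ dx_j, the exterior derivative is
  d(omega) = sum_{i<j} d(g_{ij}) ∧ dx_i ∧ dx_j = sum_{i<j, k} (∂g_{ij}/∂x_k) dx_k ∧ dx_i ∧ dx_j.
Expand each term, using dx_k ∧ dx_i ∧ dx_j = sgn(permutation) dx_{(a)} ∧ dx_{(b)} ∧ dx_{(c)} with (a < b < c) sorted:
  d(-2*x*z + y) includes (∂/∂z)(-2*x*z + y) dz = (-2*x) dz, which multiplied by dx ∧ dy gives (-2*x) dx ∧ dy ∧ dz
Collecting like 3-forms: d(omega) = (-2*x) dx ∧ dy ∧ dz.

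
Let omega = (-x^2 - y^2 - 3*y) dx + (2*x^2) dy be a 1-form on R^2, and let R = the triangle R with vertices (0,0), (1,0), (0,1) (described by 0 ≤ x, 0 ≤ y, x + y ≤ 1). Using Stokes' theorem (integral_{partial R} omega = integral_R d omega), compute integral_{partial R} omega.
integral_(partial R) omega = 5/2

Stokes: integral_partial_R omega = integral_R d omega with d omega = (∂Q/∂x - ∂P/∂y) dx ∧ dy.
  ∂Q/∂x = 4*x
  ∂P/∂y = -2*y - 3
  integrand = ∂Q/∂x - ∂P/∂y = 4*x + 2*y + 3.
Integrating over R: integral_0^1 integral_0^{1-x} (4*x + 2*y + 3) dy dx = 5/2.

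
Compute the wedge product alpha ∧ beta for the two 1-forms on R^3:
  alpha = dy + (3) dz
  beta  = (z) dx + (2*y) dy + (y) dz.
alpha ∧ beta = (-z) dx ∧ dy + (-5*y) dy ∧ dz + (-3*z) dx ∧ dz

Distribute the wedge, using dx_i ∧ dx_j = -dx_j ∧ dx_i and dx_i ∧ dx_i = 0. For each pair (i, j) with i < j, the coefficient of dx_i ∧ dx_j in alpha ∧ beta is (alpha_i * beta_j - alpha_j * beta_i). Collecting: alpha ∧ beta = (-z) dx ∧ dy + (-5*y) dy ∧ dz + (-3*z) dx ∧ dz.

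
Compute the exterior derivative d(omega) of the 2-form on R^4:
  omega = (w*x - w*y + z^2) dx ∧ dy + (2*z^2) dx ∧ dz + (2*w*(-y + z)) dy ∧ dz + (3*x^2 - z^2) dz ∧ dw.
d(omega) = (2*z) dx ∧ dy ∧ dz + (x - y) dx ∧ dy ∧ dw + (-2*y + 2*z) dy ∧ dz ∧ dw + (6*x) dx ∧ dz ∧ dw

For a 2-form omega = sum_{i<j} g_{ij} dx_i ∧ dx_j, the exterior derivative is
  d(omega) = sum_{i<j} d(g_{ij}) ∧ dx_i ∧ dx_j = sum_{i<j, k} (∂g_{ij}/∂x_k) dx_k ∧ dx_i ∧ dx_j.
Expand each term, using dx_k ∧ dx_i ∧ dx_j = sgn(permutation) dx_{(a)} ∧ dx_{(b)} ∧ dx_{(c)} with (a < b < c) sorted:
  d(w*x - w*y + z^2) includes (∂/∂z)(w*x - w*y + z^2) dz = (2*z) dz, which multiplied by dx ∧ dy gives (2*z) dx ∧ dy ∧ dz
  d(w*x - w*y + z^2) includes (∂/∂w)(w*x - w*y + z^2) dw = (x - y) dw, which multiplied by dx ∧ dy gives (x - y) dx ∧ dy ∧ dw
  d(2*w*(-y + z)) includes (∂/∂w)(2*w*(-y + z)) dw = (-2*y + 2*z) dw, which multiplied by dy ∧ dz gives (-2*y + 2*z) dy ∧ dz ∧ dw
  d(3*x^2 - z^2) includes (∂/∂x)(3*x^2 - z^2) dx = (6*x) dx, which multiplied by dz ∧ dw gives (6*x) dx ∧ dz ∧ dw
Collecting like 3-forms: d(omega) = (2*z) dx ∧ dy ∧ dz + (x - y) dx ∧ dy ∧ dw + (-2*y + 2*z) dy ∧ dz ∧ dw + (6*x) dx ∧ dz ∧ dw.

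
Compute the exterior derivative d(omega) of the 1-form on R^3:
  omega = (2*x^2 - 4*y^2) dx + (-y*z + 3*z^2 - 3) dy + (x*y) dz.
d(omega) = (8*y) dx ∧ dy + (y) dx ∧ dz + (x + y - 6*z) dy ∧ dz

For a 1-form omega = sum_i f_i dx_i, the exterior derivative is
  d(omega) = sum_{i < j} (∂f_j/∂x_i - ∂f_i/∂x_j) dx_i ∧ dx_j.
  coefficient of dx ∧ dy: ∂f_2/∂x - ∂f_1/∂y = ∂(-y*z + 3*z^2 - 3)/∂x - ∂(2*x^2 - 4*y^2)/∂y = 8*y
  coefficient of dx ∧ dz: ∂f_3/∂x - ∂f_1/∂z = ∂(x*y)/∂x - ∂(2*x^2 - 4*y^2)/∂z = y
  coefficient of dy ∧ dz: ∂f_3/∂y - ∂f_2/∂z = ∂(x*y)/∂y - ∂(-y*z + 3*z^2 - 3)/∂z = x + y - 6*z
Assembling: d(omega) = (8*y) dx ∧ dy + (y) dx ∧ dz + (x + y - 6*z) dy ∧ dz.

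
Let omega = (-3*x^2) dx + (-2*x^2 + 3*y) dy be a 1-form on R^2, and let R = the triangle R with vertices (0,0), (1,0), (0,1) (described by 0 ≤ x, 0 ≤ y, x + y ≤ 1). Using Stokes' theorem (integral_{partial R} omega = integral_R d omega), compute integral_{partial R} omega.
integral_(partial R) omega = -2/3

Stokes: integral_partial_R omega = integral_R d omega with d omega = (∂Q/∂x - ∂P/∂y) dx ∧ dy.
  ∂Q/∂x = -4*x
  ∂P/∂y = 0
  integrand = ∂Q/∂x - ∂P/∂y = -4*x.
Integrating over R: integral_0^1 integral_0^{1-x} (-4*x) dy dx = -2/3.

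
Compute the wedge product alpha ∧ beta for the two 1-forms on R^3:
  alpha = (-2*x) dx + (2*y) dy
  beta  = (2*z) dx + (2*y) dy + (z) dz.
alpha ∧ beta = (-4*y*(x + z)) dx ∧ dy + (-2*x*z) dx ∧ dz + (2*y*z) dy ∧ dz

Distribute the wedge, using dx_i ∧ dx_j = -dx_j ∧ dx_i and dx_i ∧ dx_i = 0. For each pair (i, j) with i < j, the coefficient of dx_i ∧ dx_j in alpha ∧ beta is (alpha_i * beta_j - alpha_j * beta_i). Collecting: alpha ∧ beta = (-4*y*(x + z)) dx ∧ dy + (-2*x*z) dx ∧ dz + (2*y*z) dy ∧ dz.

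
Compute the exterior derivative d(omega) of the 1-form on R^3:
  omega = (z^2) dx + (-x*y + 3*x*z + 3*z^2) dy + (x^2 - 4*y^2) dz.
d(omega) = (-y + 3*z) dx ∧ dy + (2*x - 2*z) dx ∧ dz + (-3*x - 8*y - 6*z) dy ∧ dz

For a 1-form omega = sum_i f_i dx_i, the exterior derivative is
  d(omega) = sum_{i < j} (∂f_j/∂x_i - ∂f_i/∂x_j) dx_i ∧ dx_j.
  coefficient of dx ∧ dy: ∂f_2/∂x - ∂f_1/∂y = ∂(-x*y + 3*x*z + 3*z^2)/∂x - ∂(z^2)/∂y = -y + 3*z
  coefficient of dx ∧ dz: ∂f_3/∂x - ∂f_1/∂z = ∂(x^2 - 4*y^2)/∂x - ∂(z^2)/∂z = 2*x - 2*z
  coefficient of dy ∧ dz: ∂f_3/∂y - ∂f_2/∂z = ∂(x^2 - 4*y^2)/∂y - ∂(-x*y + 3*x*z + 3*z^2)/∂z = -3*x - 8*y - 6*z
Assembling: d(omega) = (-y + 3*z) dx ∧ dy + (2*x - 2*z) dx ∧ dz + (-3*x - 8*y - 6*z) dy ∧ dz.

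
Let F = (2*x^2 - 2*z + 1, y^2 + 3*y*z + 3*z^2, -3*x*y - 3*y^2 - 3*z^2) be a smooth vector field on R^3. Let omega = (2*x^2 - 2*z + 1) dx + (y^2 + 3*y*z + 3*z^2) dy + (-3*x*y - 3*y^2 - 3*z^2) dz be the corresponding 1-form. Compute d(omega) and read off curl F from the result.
d(omega) = (-3*x - 9*y - 6*z) dy ∧ dz + (3*y - 2) dz ∧ dx + (0) dx ∧ dy; curl F = (-3*x - 9*y - 6*z, 3*y - 2, 0)

d omega = sum_{i<j} (∂f_j/∂x_i - ∂f_i/∂x_j) dx_i ∧ dx_j. Under the identification (dy ∧ dz, dz ∧ dx, dx ∧ dy) ↔ (e_x, e_y, e_z), the coefficients are exactly the components of curl F. Compute:
  ∂R/∂y - ∂Q/∂z = (-3*x - 6*y) - (3*y + 6*z) = -3*x - 9*y - 6*z
  ∂P/∂z - ∂R/∂x = (-2) - (-3*y) = 3*y - 2
  ∂Q/∂x - ∂P/∂y = (0) - (0) = 0.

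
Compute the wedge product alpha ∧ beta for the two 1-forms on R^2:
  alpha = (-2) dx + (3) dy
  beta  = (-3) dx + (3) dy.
alpha ∧ beta = (3) dx ∧ dy

Distribute the wedge, using dx_i ∧ dx_j = -dx_j ∧ dx_i and dx_i ∧ dx_i = 0. For each pair (i, j) with i < j, the coefficient of dx_i ∧ dx_j in alpha ∧ beta is (alpha_i * beta_j - alpha_j * beta_i). Collecting: alpha ∧ beta = (3) dx ∧ dy.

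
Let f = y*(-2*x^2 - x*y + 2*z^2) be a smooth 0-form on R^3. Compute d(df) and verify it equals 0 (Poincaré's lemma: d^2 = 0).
d(df) = 0

Step 1: df = sum_i (∂f/∂x_i) dx_i = (y*(-4*x - y)) dx + (-2*x^2 - 2*x*y + 2*z^2) dy + (4*y*z) dz.
Step 2: Apply d again. Using the 1-form formula, the coefficient of dx ∧ dy in d(df) is ∂^2 f/∂x ∂y - ∂^2 f/∂y ∂x = (-4*x - 2*y) - (-4*x - 2*y) = 0 (equality of mixed partials for smooth f).
Similarly for dx ∧ dz and dy ∧ dz — all coefficients vanish. So d(df) = 0.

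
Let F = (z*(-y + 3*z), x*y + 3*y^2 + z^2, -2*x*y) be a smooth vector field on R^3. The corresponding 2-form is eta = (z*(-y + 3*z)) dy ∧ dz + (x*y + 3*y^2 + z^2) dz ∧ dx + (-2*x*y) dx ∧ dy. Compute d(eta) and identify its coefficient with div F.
d(eta) = (x + 6*y) dx ∧ dy ∧ dz; div F = x + 6*y

For a 2-form in R^3 of the form above, applying d gives a 3-form with coefficient ∂P/∂x + ∂Q/∂y + ∂R/∂z:
  ∂P/∂x = 0
  ∂Q/∂y = x + 6*y
  ∂R/∂z = 0
Sum = x + 6*y, which is exactly div F.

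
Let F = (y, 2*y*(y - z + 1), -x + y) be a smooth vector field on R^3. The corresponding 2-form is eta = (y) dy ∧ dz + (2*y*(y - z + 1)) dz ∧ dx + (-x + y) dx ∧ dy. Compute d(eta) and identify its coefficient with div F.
d(eta) = (4*y - 2*z + 2) dx ∧ dy ∧ dz; div F = 4*y - 2*z + 2

For a 2-form in R^3 of the form above, applying d gives a 3-form with coefficient ∂P/∂x + ∂Q/∂y + ∂R/∂z:
  ∂P/∂x = 0
  ∂Q/∂y = 4*y - 2*z + 2
  ∂R/∂z = 0
Sum = 4*y - 2*z + 2, which is exactly div F.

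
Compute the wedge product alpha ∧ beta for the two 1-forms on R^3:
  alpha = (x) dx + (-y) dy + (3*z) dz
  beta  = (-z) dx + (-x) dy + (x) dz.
alpha ∧ beta = (-x^2 - y*z) dx ∧ dy + (x^2 + 3*z^2) dx ∧ dz + (x*(-y + 3*z)) dy ∧ dz

Distribute the wedge, using dx_i ∧ dx_j = -dx_j ∧ dx_i and dx_i ∧ dx_i = 0. For each pair (i, j) with i < j, the coefficient of dx_i ∧ dx_j in alpha ∧ beta is (alpha_i * beta_j - alpha_j * beta_i). Collecting: alpha ∧ beta = (-x^2 - y*z) dx ∧ dy + (x^2 + 3*z^2) dx ∧ dz + (x*(-y + 3*z)) dy ∧ dz.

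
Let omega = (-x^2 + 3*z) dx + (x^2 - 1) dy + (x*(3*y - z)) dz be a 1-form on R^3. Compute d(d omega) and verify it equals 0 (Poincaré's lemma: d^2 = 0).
d(d omega) = 0

Step 1: d omega = sum_{i<j} (∂f_j/∂x_i - ∂f_i/∂x_j) dx_i ∧ dx_j:
  coeff of dx ∧ dy: 2*x
  coeff of dx ∧ dz: 3*y - z - 3
  coeff of dy ∧ dz: 3*x
Step 2: Apply d again to each 2-form coefficient. The only possible 3-form in R^3 is dx ∧ dy ∧ dz, with coefficient
  ∂(coeff of dy∧dz)/∂x - ∂(coeff of dx∧dz)/∂y + ∂(coeff of dx∧dy)/∂z
  = ∂/∂x (3*x) - ∂/∂y (3*y - z - 3) + ∂/∂z (2*x).
Each of these terms simplifies to sums of mixed partials that cancel in pairs. The result is 0 (by equality of mixed partials for smooth functions — Schwarz / Clairaut).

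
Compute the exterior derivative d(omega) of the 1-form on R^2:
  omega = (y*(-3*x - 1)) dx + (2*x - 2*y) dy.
d(omega) = (3*x + 3) dx ∧ dy

For a 1-form omega = sum_i f_i dx_i, the exterior derivative is
  d(omega) = sum_{i < j} (∂f_j/∂x_i - ∂f_i/∂x_j) dx_i ∧ dx_j.
  coefficient of dx ∧ dy: ∂f_2/∂x - ∂f_1/∂y = ∂(2*x - 2*y)/∂x - ∂(y*(-3*x - 1))/∂y = 3*x + 3
Assembling: d(omega) = (3*x + 3) dx ∧ dy.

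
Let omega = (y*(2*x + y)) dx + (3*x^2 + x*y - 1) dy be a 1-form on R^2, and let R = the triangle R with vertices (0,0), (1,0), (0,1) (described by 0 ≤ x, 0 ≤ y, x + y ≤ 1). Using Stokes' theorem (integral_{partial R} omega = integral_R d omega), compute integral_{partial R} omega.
integral_(partial R) omega = 1/2

Stokes: integral_partial_R omega = integral_R d omega with d omega = (∂Q/∂x - ∂P/∂y) dx ∧ dy.
  ∂Q/∂x = 6*x + y
  ∂P/∂y = 2*x + 2*y
  integrand = ∂Q/∂x - ∂P/∂y = 4*x - y.
Integrating over R: integral_0^1 integral_0^{1-x} (4*x - y) dy dx = 1/2.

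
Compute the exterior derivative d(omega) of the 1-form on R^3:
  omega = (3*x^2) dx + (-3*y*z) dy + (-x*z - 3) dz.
d(omega) = (-z) dx ∧ dz + (3*y) dy ∧ dz

For a 1-form omega = sum_i f_i dx_i, the exterior derivative is
  d(omega) = sum_{i < j} (∂f_j/∂x_i - ∂f_i/∂x_j) dx_i ∧ dx_j.
  coefficient of dx ∧ dz: ∂f_3/∂x - ∂f_1/∂z = ∂(-x*z - 3)/∂x - ∂(3*x^2)/∂z = -z
  coefficient of dy ∧ dz: ∂f_3/∂y - ∂f_2/∂z = ∂(-x*z - 3)/∂y - ∂(-3*y*z)/∂z = 3*y
Assembling: d(omega) = (-z) dx ∧ dz + (3*y) dy ∧ dz.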